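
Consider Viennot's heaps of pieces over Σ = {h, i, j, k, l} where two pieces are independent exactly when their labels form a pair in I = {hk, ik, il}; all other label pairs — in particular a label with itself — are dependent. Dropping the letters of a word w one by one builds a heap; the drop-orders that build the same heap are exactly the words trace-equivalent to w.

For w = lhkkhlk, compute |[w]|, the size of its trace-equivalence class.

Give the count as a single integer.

0(l) covers ∅
1(h) covers 0:l
2(k) covers 0:l
3(k) covers 2:k
4(h) covers 1:h
5(l) covers 3:k, 4:h
6(k) covers 5:l
floor of heap: 0:l
completions by unplaced set U, small U first (add the entries for U minus each lowest piece of U):
  |U|=1: {6}:1
  |U|=2: {5,6}:1
  |U|=3: {3,5,6}:1  {4,5,6}:1
  |U|=4: {1,4,5,6}:1  {2,3,5,6}:1  {3,4,5,6}:2
  |U|=5: {1,3,4,5,6}:3  {2,3,4,5,6}:3
  start at 0(l): 6

6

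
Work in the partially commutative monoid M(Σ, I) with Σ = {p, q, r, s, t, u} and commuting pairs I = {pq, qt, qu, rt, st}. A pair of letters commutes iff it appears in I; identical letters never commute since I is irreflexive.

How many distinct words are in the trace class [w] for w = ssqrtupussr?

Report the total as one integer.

5

drop 0:s onto floor
drop 1:s onto {0:s}
drop 2:q onto {1:s}
drop 3:r onto {2:q}
drop 4:t onto floor
drop 5:u onto {3:r, 4:t}
drop 6:p onto {5:u}
drop 7:u onto {6:p}
drop 8:s onto {7:u}
drop 9:s onto {8:s}
drop 10:r onto {9:s}
ground layer = {0:s, 4:t}
drop-orders for the pieces not yet dropped (sum over which currently-grounded one goes next):
  1 to go: {10} 1
  2 to go: {9,10} 1
  3 to go: {8,9,10} 1
  4 to go: {7,8,9,10} 1
  5 to go: {6,7,8,9,10} 1
  6 to go: {5,6,7,8,9,10} 1
  7 to go: {3,5,6,7,8,9,10} 1  {4,5,6,7,8,9,10} 1
  8 to go: {2,3,5,6,7,8,9,10} 1  {3,4,5,6,7,8,9,10} 2
  9 to go: {1,2,3,5,6,7,8,9,10} 1  {2,3,4,5,6,7,8,9,10} 3
  if 0:s drops first: 4 orders
  if 4:t drops first: 1 orders
heap linearizations: 5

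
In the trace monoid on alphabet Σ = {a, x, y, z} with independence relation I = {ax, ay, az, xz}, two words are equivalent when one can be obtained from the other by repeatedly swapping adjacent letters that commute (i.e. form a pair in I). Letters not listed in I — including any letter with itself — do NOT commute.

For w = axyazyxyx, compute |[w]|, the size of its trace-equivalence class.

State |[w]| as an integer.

36

0(a) covers ∅
1(x) covers ∅
2(y) covers 1:x
3(a) covers 0:a
4(z) covers 2:y
5(y) covers 4:z
6(x) covers 5:y
7(y) covers 6:x
8(x) covers 7:y
floor of heap: 0:a, 1:x
completions by unplaced set U, small U first (add the entries for U minus each lowest piece of U):
  |U|=1: {3}:1  {8}:1
  |U|=2: {0,3}:1  {3,8}:2  {7,8}:1
  |U|=3: {0,3,8}:3  {3,7,8}:3  {6,7,8}:1
  |U|=4: {0,3,7,8}:6  {3,6,7,8}:4  {5,6,7,8}:1
  |U|=5: {0,3,6,7,8}:10  {3,5,6,7,8}:5  {4,5,6,7,8}:1
  |U|=6: {0,3,5,6,7,8}:15  {2,4,5,6,7,8}:1  {3,4,5,6,7,8}:6
  |U|=7: {0,3,4,5,6,7,8}:21  {1,2,4,5,6,7,8}:1  {2,3,4,5,6,7,8}:7
  start at 0(a): 8
  start at 1(x): 28
sum over floor = 36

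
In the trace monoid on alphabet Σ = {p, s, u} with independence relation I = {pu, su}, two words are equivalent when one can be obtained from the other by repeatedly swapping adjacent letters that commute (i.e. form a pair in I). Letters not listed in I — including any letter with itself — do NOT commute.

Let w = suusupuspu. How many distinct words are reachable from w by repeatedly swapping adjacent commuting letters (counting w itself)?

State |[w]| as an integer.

252

0(s) covers ∅
1(u) covers ∅
2(u) covers 1:u
3(s) covers 0:s
4(u) covers 2:u
5(p) covers 3:s
6(u) covers 4:u
7(s) covers 5:p
8(p) covers 7:s
9(u) covers 6:u
floor of heap: 0:s, 1:u
completions by unplaced set U, small U first (add the entries for U minus each lowest piece of U):
  |U|=1: {8}:1  {9}:1
  |U|=2: {6,9}:1  {7,8}:1  {8,9}:2
  |U|=3: {4,6,9}:1  {5,7,8}:1  {6,8,9}:3  {7,8,9}:3
  |U|=4: {2,4,6,9}:1  {3,5,7,8}:1  {4,6,8,9}:4  {5,7,8,9}:4  {6,7,8,9}:6
  |U|=5: {0,3,5,7,8}:1  {1,2,4,6,9}:1  {2,4,6,8,9}:5  {3,5,7,8,9}:5  {4,6,7,8,9}:10  {5,6,7,8,9}:10
  |U|=6: {0,3,5,7,8,9}:6  {1,2,4,6,8,9}:6  {2,4,6,7,8,9}:15  {3,5,6,7,8,9}:15  {4,5,6,7,8,9}:20
  |U|=7: {0,3,5,6,7,8,9}:21  {1,2,4,6,7,8,9}:21  {2,4,5,6,7,8,9}:35  {3,4,5,6,7,8,9}:35
  |U|=8: {0,3,4,5,6,7,8,9}:56  {1,2,4,5,6,7,8,9}:56  {2,3,4,5,6,7,8,9}:70
  start at 0(s): 126
  start at 1(u): 126
sum over floor = 252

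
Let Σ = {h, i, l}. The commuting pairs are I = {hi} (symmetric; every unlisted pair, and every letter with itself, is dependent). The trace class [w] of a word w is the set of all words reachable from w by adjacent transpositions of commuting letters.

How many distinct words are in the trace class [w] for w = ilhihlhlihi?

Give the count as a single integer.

9

drop 0:i onto floor
drop 1:l onto {0:i}
drop 2:h onto {1:l}
drop 3:i onto {1:l}
drop 4:h onto {2:h}
drop 5:l onto {3:i, 4:h}
drop 6:h onto {5:l}
drop 7:l onto {6:h}
drop 8:i onto {7:l}
drop 9:h onto {7:l}
drop 10:i onto {8:i}
ground layer = {0:i}
drop-orders for the pieces not yet dropped (sum over which currently-grounded one goes next):
  1 to go: {9} 1  {10} 1
  2 to go: {8,10} 1  {9,10} 2
  3 to go: {8,9,10} 3
  4 to go: {7,8,9,10} 3
  5 to go: {6,7,8,9,10} 3
  6 to go: {5,6,7,8,9,10} 3
  7 to go: {3,5,6,7,8,9,10} 3  {4,5,6,7,8,9,10} 3
  8 to go: {2,4,5,6,7,8,9,10} 3  {3,4,5,6,7,8,9,10} 6
  9 to go: {2,3,4,5,6,7,8,9,10} 9
  if 0:i drops first: 9 orders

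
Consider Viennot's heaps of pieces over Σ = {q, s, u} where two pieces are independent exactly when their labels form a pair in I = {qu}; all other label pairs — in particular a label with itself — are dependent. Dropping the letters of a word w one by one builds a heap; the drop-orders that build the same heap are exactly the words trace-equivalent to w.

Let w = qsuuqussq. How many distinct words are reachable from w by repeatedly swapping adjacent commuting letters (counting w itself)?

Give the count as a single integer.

drop 0:q onto floor
drop 1:s onto {0:q}
drop 2:u onto {1:s}
drop 3:u onto {2:u}
drop 4:q onto {1:s}
drop 5:u onto {3:u}
drop 6:s onto {4:q, 5:u}
drop 7:s onto {6:s}
drop 8:q onto {7:s}
ground layer = {0:q}
drop-orders for the pieces not yet dropped (sum over which currently-grounded one goes next):
  1 to go: {8} 1
  2 to go: {7,8} 1
  3 to go: {6,7,8} 1
  4 to go: {4,6,7,8} 1  {5,6,7,8} 1
  5 to go: {3,5,6,7,8} 1  {4,5,6,7,8} 2
  6 to go: {2,3,5,6,7,8} 1  {3,4,5,6,7,8} 3
  7 to go: {2,3,4,5,6,7,8} 4
  if 0:q drops first: 4 orders

4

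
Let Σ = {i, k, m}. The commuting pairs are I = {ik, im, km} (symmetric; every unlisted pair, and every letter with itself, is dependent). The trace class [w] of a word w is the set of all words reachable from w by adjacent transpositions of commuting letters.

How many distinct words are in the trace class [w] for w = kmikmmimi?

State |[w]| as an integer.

#0=k has no predecessor
#1=m has no predecessor
#2=i has no predecessor
#3=k depends on [0:k]
#4=m depends on [1:m]
#5=m depends on [4:m]
#6=i depends on [2:i]
#7=m depends on [5:m]
#8=i depends on [6:i]
sources: [0:k, 1:m, 2:i]
N(rest) = Σ N(rest − s) over sources s of rest; N(one piece) = 1:
  size 1 → [3]=1  [7]=1  [8]=1
  size 2 → [0,3]=1  [3,7]=2  [3,8]=2  [5,7]=1  [6,8]=1  [7,8]=2
  size 3 → [0,3,7]=3  [0,3,8]=3  [2,6,8]=1  [3,5,7]=3  [3,6,8]=3  [3,7,8]=6  [4,5,7]=1  [5,7,8]=3  [6,7,8]=3
  size 4 → [0,3,5,7]=6  [0,3,6,8]=6  [0,3,7,8]=12  [1,4,5,7]=1  [2,3,6,8]=4  [2,6,7,8]=4  [3,4,5,7]=4  [3,5,7,8]=12  [3,6,7,8]=12  [4,5,7,8]=4  [5,6,7,8]=6
  size 5 → [0,2,3,6,8]=10  [0,3,4,5,7]=10  [0,3,5,7,8]=30  [0,3,6,7,8]=30  [1,3,4,5,7]=5  [1,4,5,7,8]=5  [2,3,6,7,8]=20  [2,5,6,7,8]=10  [3,4,5,7,8]=20  [3,5,6,7,8]=30  [4,5,6,7,8]=10
  size 6 → [0,1,3,4,5,7]=15  [0,2,3,6,7,8]=60  [0,3,4,5,7,8]=60  [0,3,5,6,7,8]=90  [1,3,4,5,7,8]=30  [1,4,5,6,7,8]=15  [2,3,5,6,7,8]=60  [2,4,5,6,7,8]=20  [3,4,5,6,7,8]=60
  size 7 → [0,1,3,4,5,7,8]=105  [0,2,3,5,6,7,8]=210  [0,3,4,5,6,7,8]=210  [1,2,4,5,6,7,8]=35  [1,3,4,5,6,7,8]=105  [2,3,4,5,6,7,8]=140
  first=0(k) contributes 280
  first=1(m) contributes 560
  first=2(i) contributes 420
|[w]| = 1260

1260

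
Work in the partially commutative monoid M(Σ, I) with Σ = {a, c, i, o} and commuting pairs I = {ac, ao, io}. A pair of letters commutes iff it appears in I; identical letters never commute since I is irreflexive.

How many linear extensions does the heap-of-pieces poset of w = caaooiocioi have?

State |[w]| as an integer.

102

drop 0:c onto floor
drop 1:a onto floor
drop 2:a onto {1:a}
drop 3:o onto {0:c}
drop 4:o onto {3:o}
drop 5:i onto {0:c, 2:a}
drop 6:o onto {4:o}
drop 7:c onto {5:i, 6:o}
drop 8:i onto {7:c}
drop 9:o onto {7:c}
drop 10:i onto {8:i}
ground layer = {0:c, 1:a}
drop-orders for the pieces not yet dropped (sum over which currently-grounded one goes next):
  1 to go: {9} 1  {10} 1
  2 to go: {8,10} 1  {9,10} 2
  3 to go: {8,9,10} 3
  4 to go: {7,8,9,10} 3
  5 to go: {5,7,8,9,10} 3  {6,7,8,9,10} 3
  6 to go: {2,5,7,8,9,10} 3  {4,6,7,8,9,10} 3  {5,6,7,8,9,10} 6
  7 to go: {1,2,5,7,8,9,10} 3  {2,5,6,7,8,9,10} 9  {3,4,6,7,8,9,10} 3  {4,5,6,7,8,9,10} 9
  8 to go: {1,2,5,6,7,8,9,10} 12  {2,4,5,6,7,8,9,10} 18  {3,4,5,6,7,8,9,10} 12
  9 to go: {0,3,4,5,6,7,8,9,10} 12  {1,2,4,5,6,7,8,9,10} 30  {2,3,4,5,6,7,8,9,10} 30
  if 0:c drops first: 60 orders
  if 1:a drops first: 42 orders
heap linearizations: 102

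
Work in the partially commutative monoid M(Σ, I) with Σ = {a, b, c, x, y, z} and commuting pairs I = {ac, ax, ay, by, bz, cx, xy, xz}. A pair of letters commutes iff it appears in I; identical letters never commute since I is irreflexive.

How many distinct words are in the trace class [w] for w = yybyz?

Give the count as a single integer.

piece 0:y — minimal
piece 1:y rests on {0:y}
piece 2:b — minimal
piece 3:y rests on {1:y}
piece 4:z rests on {3:y}
minimal pieces: {0:y, 2:b}
ways to finish when only these pieces remain (= sum over removing one remaining piece with nothing left below it):
  1 left: {2}→1  {4}→1
  2 left: {2,4}→2  {3,4}→1
  3 left: {1,3,4}→1  {2,3,4}→3
  placing 0:y first → 4 extensions
  placing 2:b first → 1 extensions
total linear extensions = 5

5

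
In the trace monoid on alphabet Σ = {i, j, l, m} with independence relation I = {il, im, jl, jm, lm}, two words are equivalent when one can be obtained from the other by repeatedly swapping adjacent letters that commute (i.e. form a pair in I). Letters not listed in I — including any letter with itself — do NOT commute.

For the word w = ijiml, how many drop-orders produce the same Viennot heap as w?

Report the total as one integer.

20

piece 0:i — minimal
piece 1:j rests on {0:i}
piece 2:i rests on {1:j}
piece 3:m — minimal
piece 4:l — minimal
minimal pieces: {0:i, 3:m, 4:l}
ways to finish when only these pieces remain (= sum over removing one remaining piece with nothing left below it):
  1 left: {2}→1  {3}→1  {4}→1
  2 left: {1,2}→1  {2,3}→2  {2,4}→2  {3,4}→2
  3 left: {0,1,2}→1  {1,2,3}→3  {1,2,4}→3  {2,3,4}→6
  placing 0:i first → 12 extensions
  placing 3:m first → 4 extensions
  placing 4:l first → 4 extensions
total linear extensions = 20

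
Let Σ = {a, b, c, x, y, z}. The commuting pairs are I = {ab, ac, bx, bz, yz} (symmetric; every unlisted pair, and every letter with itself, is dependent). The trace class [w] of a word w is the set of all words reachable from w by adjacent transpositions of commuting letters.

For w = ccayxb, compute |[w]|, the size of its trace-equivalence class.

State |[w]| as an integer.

piece 0:c — minimal
piece 1:c rests on {0:c}
piece 2:a — minimal
piece 3:y rests on {1:c, 2:a}
piece 4:x rests on {3:y}
piece 5:b rests on {3:y}
minimal pieces: {0:c, 2:a}
ways to finish when only these pieces remain (= sum over removing one remaining piece with nothing left below it):
  1 left: {4}→1  {5}→1
  2 left: {4,5}→2
  3 left: {3,4,5}→2
  4 left: {1,3,4,5}→2  {2,3,4,5}→2
  placing 0:c first → 4 extensions
  placing 2:a first → 2 extensions
total linear extensions = 6

6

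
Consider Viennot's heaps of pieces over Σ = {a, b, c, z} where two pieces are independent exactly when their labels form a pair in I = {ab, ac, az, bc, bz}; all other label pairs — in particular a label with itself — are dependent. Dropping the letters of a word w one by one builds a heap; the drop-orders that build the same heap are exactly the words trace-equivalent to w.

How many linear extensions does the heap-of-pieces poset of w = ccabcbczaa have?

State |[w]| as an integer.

2520

#0=c has no predecessor
#1=c depends on [0:c]
#2=a has no predecessor
#3=b has no predecessor
#4=c depends on [1:c]
#5=b depends on [3:b]
#6=c depends on [4:c]
#7=z depends on [6:c]
#8=a depends on [2:a]
#9=a depends on [8:a]
sources: [0:c, 2:a, 3:b]
N(rest) = Σ N(rest − s) over sources s of rest; N(one piece) = 1:
  size 1 → [5]=1  [7]=1  [9]=1
  size 2 → [3,5]=1  [5,7]=2  [5,9]=2  [6,7]=1  [7,9]=2  [8,9]=1
  size 3 → [2,8,9]=1  [3,5,7]=3  [3,5,9]=3  [4,6,7]=1  [5,6,7]=3  [5,7,9]=6  [5,8,9]=3  [6,7,9]=3  [7,8,9]=3
  size 4 → [1,4,6,7]=1  [2,5,8,9]=4  [2,7,8,9]=4  [3,5,6,7]=6  [3,5,7,9]=12  [3,5,8,9]=6  [4,5,6,7]=4  [4,6,7,9]=4  [5,6,7,9]=12  [5,7,8,9]=12  [6,7,8,9]=6
  size 5 → [0,1,4,6,7]=1  [1,4,5,6,7]=5  [1,4,6,7,9]=5  [2,3,5,8,9]=10  [2,5,7,8,9]=20  [2,6,7,8,9]=10  [3,4,5,6,7]=10  [3,5,6,7,9]=30  [3,5,7,8,9]=30  [4,5,6,7,9]=20  [4,6,7,8,9]=10  [5,6,7,8,9]=30
  size 6 → [0,1,4,5,6,7]=6  [0,1,4,6,7,9]=6  [1,3,4,5,6,7]=15  [1,4,5,6,7,9]=30  [1,4,6,7,8,9]=15  [2,3,5,7,8,9]=60  [2,4,6,7,8,9]=20  [2,5,6,7,8,9]=60  [3,4,5,6,7,9]=60  [3,5,6,7,8,9]=90  [4,5,6,7,8,9]=60
  size 7 → [0,1,3,4,5,6,7]=21  [0,1,4,5,6,7,9]=42  [0,1,4,6,7,8,9]=21  [1,2,4,6,7,8,9]=35  [1,3,4,5,6,7,9]=105  [1,4,5,6,7,8,9]=105  [2,3,5,6,7,8,9]=210  [2,4,5,6,7,8,9]=140  [3,4,5,6,7,8,9]=210
  size 8 → [0,1,2,4,6,7,8,9]=56  [0,1,3,4,5,6,7,9]=168  [0,1,4,5,6,7,8,9]=168  [1,2,4,5,6,7,8,9]=280  [1,3,4,5,6,7,8,9]=420  [2,3,4,5,6,7,8,9]=560
  first=0(c) contributes 1260
  first=2(a) contributes 756
  first=3(b) contributes 504
|[w]| = 2520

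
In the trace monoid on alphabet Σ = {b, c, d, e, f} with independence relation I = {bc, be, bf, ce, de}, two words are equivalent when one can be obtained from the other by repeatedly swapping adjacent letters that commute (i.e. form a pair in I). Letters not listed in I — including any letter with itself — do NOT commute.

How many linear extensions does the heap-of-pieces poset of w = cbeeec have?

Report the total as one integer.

drop 0:c onto floor
drop 1:b onto floor
drop 2:e onto floor
drop 3:e onto {2:e}
drop 4:e onto {3:e}
drop 5:c onto {0:c}
ground layer = {0:c, 1:b, 2:e}
drop-orders for the pieces not yet dropped (sum over which currently-grounded one goes next):
  1 to go: {1} 1  {4} 1  {5} 1
  2 to go: {0,5} 1  {1,4} 2  {1,5} 2  {3,4} 1  {4,5} 2
  3 to go: {0,1,5} 3  {0,4,5} 3  {1,3,4} 3  {1,4,5} 6  {2,3,4} 1  {3,4,5} 3
  4 to go: {0,1,4,5} 12  {0,3,4,5} 6  {1,2,3,4} 4  {1,3,4,5} 12  {2,3,4,5} 4
  if 0:c drops first: 20 orders
  if 1:b drops first: 10 orders
  if 2:e drops first: 30 orders
heap linearizations: 60

60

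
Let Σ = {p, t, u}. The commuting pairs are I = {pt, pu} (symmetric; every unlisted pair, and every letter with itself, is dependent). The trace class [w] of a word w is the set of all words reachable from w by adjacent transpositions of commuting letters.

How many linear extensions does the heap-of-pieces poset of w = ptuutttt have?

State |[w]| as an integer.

#0=p has no predecessor
#1=t has no predecessor
#2=u depends on [1:t]
#3=u depends on [2:u]
#4=t depends on [3:u]
#5=t depends on [4:t]
#6=t depends on [5:t]
#7=t depends on [6:t]
sources: [0:p, 1:t]
N(rest) = Σ N(rest − s) over sources s of rest; N(one piece) = 1:
  size 1 → [0]=1  [7]=1
  size 2 → [0,7]=2  [6,7]=1
  size 3 → [0,6,7]=3  [5,6,7]=1
  size 4 → [0,5,6,7]=4  [4,5,6,7]=1
  size 5 → [0,4,5,6,7]=5  [3,4,5,6,7]=1
  size 6 → [0,3,4,5,6,7]=6  [2,3,4,5,6,7]=1
  first=0(p) contributes 1
  first=1(t) contributes 7
|[w]| = 8

8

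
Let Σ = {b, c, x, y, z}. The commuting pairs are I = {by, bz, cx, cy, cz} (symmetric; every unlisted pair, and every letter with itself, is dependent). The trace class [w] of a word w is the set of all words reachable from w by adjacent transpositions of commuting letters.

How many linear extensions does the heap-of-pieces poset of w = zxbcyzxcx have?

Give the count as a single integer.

31

piece 0:z — minimal
piece 1:x rests on {0:z}
piece 2:b rests on {1:x}
piece 3:c rests on {2:b}
piece 4:y rests on {1:x}
piece 5:z rests on {4:y}
piece 6:x rests on {2:b, 5:z}
piece 7:c rests on {3:c}
piece 8:x rests on {6:x}
minimal pieces: {0:z}
ways to finish when only these pieces remain (= sum over removing one remaining piece with nothing left below it):
  1 left: {7}→1  {8}→1
  2 left: {3,7}→1  {6,8}→1  {7,8}→2
  3 left: {3,7,8}→3  {5,6,8}→1  {6,7,8}→3
  4 left: {3,6,7,8}→6  {4,5,6,8}→1  {5,6,7,8}→4
  5 left: {2,3,6,7,8}→6  {3,5,6,7,8}→10  {4,5,6,7,8}→5
  6 left: {2,3,5,6,7,8}→16  {3,4,5,6,7,8}→15
  7 left: {2,3,4,5,6,7,8}→31
  placing 0:z first → 31 extensions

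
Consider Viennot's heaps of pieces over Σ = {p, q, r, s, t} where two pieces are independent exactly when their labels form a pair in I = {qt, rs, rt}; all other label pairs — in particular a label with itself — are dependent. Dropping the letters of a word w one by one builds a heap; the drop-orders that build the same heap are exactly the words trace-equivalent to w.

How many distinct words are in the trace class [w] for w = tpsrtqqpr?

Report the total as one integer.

#0=t has no predecessor
#1=p depends on [0:t]
#2=s depends on [1:p]
#3=r depends on [1:p]
#4=t depends on [2:s]
#5=q depends on [2:s, 3:r]
#6=q depends on [5:q]
#7=p depends on [4:t, 6:q]
#8=r depends on [7:p]
sources: [0:t]
N(rest) = Σ N(rest − s) over sources s of rest; N(one piece) = 1:
  size 1 → [8]=1
  size 2 → [7,8]=1
  size 3 → [4,7,8]=1  [6,7,8]=1
  size 4 → [4,6,7,8]=2  [5,6,7,8]=1
  size 5 → [3,5,6,7,8]=1  [4,5,6,7,8]=3
  size 6 → [2,4,5,6,7,8]=3  [3,4,5,6,7,8]=4
  size 7 → [2,3,4,5,6,7,8]=7
  first=0(t) contributes 7

7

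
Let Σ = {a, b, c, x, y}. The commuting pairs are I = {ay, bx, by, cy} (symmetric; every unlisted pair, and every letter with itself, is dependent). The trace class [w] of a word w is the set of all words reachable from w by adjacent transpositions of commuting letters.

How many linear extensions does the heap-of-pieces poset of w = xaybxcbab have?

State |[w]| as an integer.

0(x) covers ∅
1(a) covers 0:x
2(y) covers 0:x
3(b) covers 1:a
4(x) covers 1:a, 2:y
5(c) covers 3:b, 4:x
6(b) covers 5:c
7(a) covers 6:b
8(b) covers 7:a
floor of heap: 0:x
completions by unplaced set U, small U first (add the entries for U minus each lowest piece of U):
  |U|=1: {8}:1
  |U|=2: {7,8}:1
  |U|=3: {6,7,8}:1
  |U|=4: {5,6,7,8}:1
  |U|=5: {3,5,6,7,8}:1  {4,5,6,7,8}:1
  |U|=6: {2,4,5,6,7,8}:1  {3,4,5,6,7,8}:2
  |U|=7: {1,3,4,5,6,7,8}:2  {2,3,4,5,6,7,8}:3
  start at 0(x): 5

5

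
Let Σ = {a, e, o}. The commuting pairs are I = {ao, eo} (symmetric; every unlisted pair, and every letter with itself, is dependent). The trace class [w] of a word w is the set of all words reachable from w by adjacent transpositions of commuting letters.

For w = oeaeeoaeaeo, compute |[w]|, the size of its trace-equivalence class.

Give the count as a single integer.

165

drop 0:o onto floor
drop 1:e onto floor
drop 2:a onto {1:e}
drop 3:e onto {2:a}
drop 4:e onto {3:e}
drop 5:o onto {0:o}
drop 6:a onto {4:e}
drop 7:e onto {6:a}
drop 8:a onto {7:e}
drop 9:e onto {8:a}
drop 10:o onto {5:o}
ground layer = {0:o, 1:e}
drop-orders for the pieces not yet dropped (sum over which currently-grounded one goes next):
  1 to go: {9} 1  {10} 1
  2 to go: {5,10} 1  {8,9} 1  {9,10} 2
  3 to go: {0,5,10} 1  {5,9,10} 3  {7,8,9} 1  {8,9,10} 3
  4 to go: {0,5,9,10} 4  {5,8,9,10} 6  {6,7,8,9} 1  {7,8,9,10} 4
  5 to go: {0,5,8,9,10} 10  {4,6,7,8,9} 1  {5,7,8,9,10} 10  {6,7,8,9,10} 5
  6 to go: {0,5,7,8,9,10} 20  {3,4,6,7,8,9} 1  {4,6,7,8,9,10} 6  {5,6,7,8,9,10} 15
  7 to go: {0,5,6,7,8,9,10} 35  {2,3,4,6,7,8,9} 1  {3,4,6,7,8,9,10} 7  {4,5,6,7,8,9,10} 21
  8 to go: {0,4,5,6,7,8,9,10} 56  {1,2,3,4,6,7,8,9} 1  {2,3,4,6,7,8,9,10} 8  {3,4,5,6,7,8,9,10} 28
  9 to go: {0,3,4,5,6,7,8,9,10} 84  {1,2,3,4,6,7,8,9,10} 9  {2,3,4,5,6,7,8,9,10} 36
  if 0:o drops first: 45 orders
  if 1:e drops first: 120 orders
heap linearizations: 165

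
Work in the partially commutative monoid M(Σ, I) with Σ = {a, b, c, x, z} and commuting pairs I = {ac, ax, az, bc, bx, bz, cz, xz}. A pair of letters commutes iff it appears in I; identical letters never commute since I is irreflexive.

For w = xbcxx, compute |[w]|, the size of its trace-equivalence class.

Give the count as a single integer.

piece 0:x — minimal
piece 1:b — minimal
piece 2:c rests on {0:x}
piece 3:x rests on {2:c}
piece 4:x rests on {3:x}
minimal pieces: {0:x, 1:b}
ways to finish when only these pieces remain (= sum over removing one remaining piece with nothing left below it):
  1 left: {1}→1  {4}→1
  2 left: {1,4}→2  {3,4}→1
  3 left: {1,3,4}→3  {2,3,4}→1
  placing 0:x first → 4 extensions
  placing 1:b first → 1 extensions
total linear extensions = 5

5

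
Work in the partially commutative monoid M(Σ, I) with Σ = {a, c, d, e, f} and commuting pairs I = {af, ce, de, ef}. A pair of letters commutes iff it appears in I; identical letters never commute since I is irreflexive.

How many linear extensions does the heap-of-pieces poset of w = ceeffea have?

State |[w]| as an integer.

0(c) covers ∅
1(e) covers ∅
2(e) covers 1:e
3(f) covers 0:c
4(f) covers 3:f
5(e) covers 2:e
6(a) covers 0:c, 5:e
floor of heap: 0:c, 1:e
completions by unplaced set U, small U first (add the entries for U minus each lowest piece of U):
  |U|=1: {4}:1  {6}:1
  |U|=2: {3,4}:1  {4,6}:2  {5,6}:1
  |U|=3: {2,5,6}:1  {3,4,6}:3  {4,5,6}:3
  |U|=4: {0,3,4,6}:3  {1,2,5,6}:1  {2,4,5,6}:4  {3,4,5,6}:6
  |U|=5: {0,3,4,5,6}:9  {1,2,4,5,6}:5  {2,3,4,5,6}:10
  start at 0(c): 15
  start at 1(e): 19
sum over floor = 34

34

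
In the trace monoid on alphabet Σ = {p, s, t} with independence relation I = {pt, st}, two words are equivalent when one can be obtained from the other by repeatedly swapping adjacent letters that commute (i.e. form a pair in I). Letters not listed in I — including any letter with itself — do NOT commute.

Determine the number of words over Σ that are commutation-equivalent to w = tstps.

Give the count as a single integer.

piece 0:t — minimal
piece 1:s — minimal
piece 2:t rests on {0:t}
piece 3:p rests on {1:s}
piece 4:s rests on {3:p}
minimal pieces: {0:t, 1:s}
ways to finish when only these pieces remain (= sum over removing one remaining piece with nothing left below it):
  1 left: {2}→1  {4}→1
  2 left: {0,2}→1  {2,4}→2  {3,4}→1
  3 left: {0,2,4}→3  {1,3,4}→1  {2,3,4}→3
  placing 0:t first → 4 extensions
  placing 1:s first → 6 extensions
total linear extensions = 10

10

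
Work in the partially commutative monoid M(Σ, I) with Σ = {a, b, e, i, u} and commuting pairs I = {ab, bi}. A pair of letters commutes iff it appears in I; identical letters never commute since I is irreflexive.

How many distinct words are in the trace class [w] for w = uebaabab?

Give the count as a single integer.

20

#0=u has no predecessor
#1=e depends on [0:u]
#2=b depends on [1:e]
#3=a depends on [1:e]
#4=a depends on [3:a]
#5=b depends on [2:b]
#6=a depends on [4:a]
#7=b depends on [5:b]
sources: [0:u]
N(rest) = Σ N(rest − s) over sources s of rest; N(one piece) = 1:
  size 1 → [6]=1  [7]=1
  size 2 → [4,6]=1  [5,7]=1  [6,7]=2
  size 3 → [2,5,7]=1  [3,4,6]=1  [4,6,7]=3  [5,6,7]=3
  size 4 → [2,5,6,7]=4  [3,4,6,7]=4  [4,5,6,7]=6
  size 5 → [2,4,5,6,7]=10  [3,4,5,6,7]=10
  size 6 → [2,3,4,5,6,7]=20
  first=0(u) contributes 20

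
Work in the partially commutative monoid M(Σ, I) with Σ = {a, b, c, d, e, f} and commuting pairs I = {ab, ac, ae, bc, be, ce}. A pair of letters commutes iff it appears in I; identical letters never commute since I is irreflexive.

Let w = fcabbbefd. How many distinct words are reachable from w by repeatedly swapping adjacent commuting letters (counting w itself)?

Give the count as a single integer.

drop 0:f onto floor
drop 1:c onto {0:f}
drop 2:a onto {0:f}
drop 3:b onto {0:f}
drop 4:b onto {3:b}
drop 5:b onto {4:b}
drop 6:e onto {0:f}
drop 7:f onto {1:c, 2:a, 5:b, 6:e}
drop 8:d onto {7:f}
ground layer = {0:f}
drop-orders for the pieces not yet dropped (sum over which currently-grounded one goes next):
  1 to go: {8} 1
  2 to go: {7,8} 1
  3 to go: {1,7,8} 1  {2,7,8} 1  {5,7,8} 1  {6,7,8} 1
  4 to go: {1,2,7,8} 2  {1,5,7,8} 2  {1,6,7,8} 2  {2,5,7,8} 2  {2,6,7,8} 2  {4,5,7,8} 1  {5,6,7,8} 2
  5 to go: {1,2,5,7,8} 6  {1,2,6,7,8} 6  {1,4,5,7,8} 3  {1,5,6,7,8} 6  {2,4,5,7,8} 3  {2,5,6,7,8} 6  {3,4,5,7,8} 1  {4,5,6,7,8} 3
  6 to go: {1,2,4,5,7,8} 12  {1,2,5,6,7,8} 24  {1,3,4,5,7,8} 4  {1,4,5,6,7,8} 12  {2,3,4,5,7,8} 4  {2,4,5,6,7,8} 12  {3,4,5,6,7,8} 4
  7 to go: {1,2,3,4,5,7,8} 20  {1,2,4,5,6,7,8} 60  {1,3,4,5,6,7,8} 20  {2,3,4,5,6,7,8} 20
  if 0:f drops first: 120 orders

120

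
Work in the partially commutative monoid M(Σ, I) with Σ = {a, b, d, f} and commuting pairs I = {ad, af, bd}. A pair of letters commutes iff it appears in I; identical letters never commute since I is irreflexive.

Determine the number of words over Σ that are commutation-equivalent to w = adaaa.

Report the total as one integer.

5

0(a) covers ∅
1(d) covers ∅
2(a) covers 0:a
3(a) covers 2:a
4(a) covers 3:a
floor of heap: 0:a, 1:d
completions by unplaced set U, small U first (add the entries for U minus each lowest piece of U):
  |U|=1: {1}:1  {4}:1
  |U|=2: {1,4}:2  {3,4}:1
  |U|=3: {1,3,4}:3  {2,3,4}:1
  start at 0(a): 4
  start at 1(d): 1
sum over floor = 5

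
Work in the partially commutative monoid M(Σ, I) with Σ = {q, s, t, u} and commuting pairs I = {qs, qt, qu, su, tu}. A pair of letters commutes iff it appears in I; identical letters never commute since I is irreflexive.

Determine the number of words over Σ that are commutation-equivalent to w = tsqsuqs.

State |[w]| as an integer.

#0=t has no predecessor
#1=s depends on [0:t]
#2=q has no predecessor
#3=s depends on [1:s]
#4=u has no predecessor
#5=q depends on [2:q]
#6=s depends on [3:s]
sources: [0:t, 2:q, 4:u]
N(rest) = Σ N(rest − s) over sources s of rest; N(one piece) = 1:
  size 1 → [4]=1  [5]=1  [6]=1
  size 2 → [2,5]=1  [3,6]=1  [4,5]=2  [4,6]=2  [5,6]=2
  size 3 → [1,3,6]=1  [2,4,5]=3  [2,5,6]=3  [3,4,6]=3  [3,5,6]=3  [4,5,6]=6
  size 4 → [0,1,3,6]=1  [1,3,4,6]=4  [1,3,5,6]=4  [2,3,5,6]=6  [2,4,5,6]=12  [3,4,5,6]=12
  size 5 → [0,1,3,4,6]=5  [0,1,3,5,6]=5  [1,2,3,5,6]=10  [1,3,4,5,6]=20  [2,3,4,5,6]=30
  first=0(t) contributes 60
  first=2(q) contributes 30
  first=4(u) contributes 15
|[w]| = 105

105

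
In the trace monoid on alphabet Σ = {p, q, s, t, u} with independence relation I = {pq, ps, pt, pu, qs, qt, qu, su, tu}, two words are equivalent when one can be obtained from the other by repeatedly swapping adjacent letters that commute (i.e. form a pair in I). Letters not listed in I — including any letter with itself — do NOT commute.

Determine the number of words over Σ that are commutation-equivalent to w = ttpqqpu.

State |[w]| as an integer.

drop 0:t onto floor
drop 1:t onto {0:t}
drop 2:p onto floor
drop 3:q onto floor
drop 4:q onto {3:q}
drop 5:p onto {2:p}
drop 6:u onto floor
ground layer = {0:t, 2:p, 3:q, 6:u}
drop-orders for the pieces not yet dropped (sum over which currently-grounded one goes next):
  1 to go: {1} 1  {4} 1  {5} 1  {6} 1
  2 to go: {0,1} 1  {1,4} 2  {1,5} 2  {1,6} 2  {2,5} 1  {3,4} 1  {4,5} 2  {4,6} 2  {5,6} 2
  3 to go: {0,1,4} 3  {0,1,5} 3  {0,1,6} 3  {1,2,5} 3  {1,3,4} 3  {1,4,5} 6  {1,4,6} 6  {1,5,6} 6  {2,4,5} 3  {2,5,6} 3  {3,4,5} 3  {3,4,6} 3  {4,5,6} 6
  4 to go: {0,1,2,5} 6  {0,1,3,4} 6  {0,1,4,5} 12  {0,1,4,6} 12  {0,1,5,6} 12  {1,2,4,5} 12  {1,2,5,6} 12  {1,3,4,5} 12  {1,3,4,6} 12  {1,4,5,6} 24  {2,3,4,5} 6  {2,4,5,6} 12  {3,4,5,6} 12
  5 to go: {0,1,2,4,5} 30  {0,1,2,5,6} 30  {0,1,3,4,5} 30  {0,1,3,4,6} 30  {0,1,4,5,6} 60  {1,2,3,4,5} 30  {1,2,4,5,6} 60  {1,3,4,5,6} 60  {2,3,4,5,6} 30
  if 0:t drops first: 180 orders
  if 2:p drops first: 180 orders
  if 3:q drops first: 180 orders
  if 6:u drops first: 90 orders
heap linearizations: 630

630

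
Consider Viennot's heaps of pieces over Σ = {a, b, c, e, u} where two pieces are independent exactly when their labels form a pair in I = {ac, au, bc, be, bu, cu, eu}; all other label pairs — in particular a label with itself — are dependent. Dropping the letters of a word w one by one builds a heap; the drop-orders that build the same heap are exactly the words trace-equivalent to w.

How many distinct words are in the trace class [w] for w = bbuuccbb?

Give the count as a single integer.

#0=b has no predecessor
#1=b depends on [0:b]
#2=u has no predecessor
#3=u depends on [2:u]
#4=c has no predecessor
#5=c depends on [4:c]
#6=b depends on [1:b]
#7=b depends on [6:b]
sources: [0:b, 2:u, 4:c]
N(rest) = Σ N(rest − s) over sources s of rest; N(one piece) = 1:
  size 1 → [3]=1  [5]=1  [7]=1
  size 2 → [2,3]=1  [3,5]=2  [3,7]=2  [4,5]=1  [5,7]=2  [6,7]=1
  size 3 → [1,6,7]=1  [2,3,5]=3  [2,3,7]=3  [3,4,5]=3  [3,5,7]=6  [3,6,7]=3  [4,5,7]=3  [5,6,7]=3
  size 4 → [0,1,6,7]=1  [1,3,6,7]=4  [1,5,6,7]=4  [2,3,4,5]=6  [2,3,5,7]=12  [2,3,6,7]=6  [3,4,5,7]=12  [3,5,6,7]=12  [4,5,6,7]=6
  size 5 → [0,1,3,6,7]=5  [0,1,5,6,7]=5  [1,2,3,6,7]=10  [1,3,5,6,7]=20  [1,4,5,6,7]=10  [2,3,4,5,7]=30  [2,3,5,6,7]=30  [3,4,5,6,7]=30
  size 6 → [0,1,2,3,6,7]=15  [0,1,3,5,6,7]=30  [0,1,4,5,6,7]=15  [1,2,3,5,6,7]=60  [1,3,4,5,6,7]=60  [2,3,4,5,6,7]=90
  first=0(b) contributes 210
  first=2(u) contributes 105
  first=4(c) contributes 105
|[w]| = 420

420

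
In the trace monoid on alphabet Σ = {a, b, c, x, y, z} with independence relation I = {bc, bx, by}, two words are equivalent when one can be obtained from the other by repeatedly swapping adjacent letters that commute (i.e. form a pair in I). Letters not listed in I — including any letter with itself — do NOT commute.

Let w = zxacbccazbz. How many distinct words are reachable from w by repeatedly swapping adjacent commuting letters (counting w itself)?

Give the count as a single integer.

4

piece 0:z — minimal
piece 1:x rests on {0:z}
piece 2:a rests on {1:x}
piece 3:c rests on {2:a}
piece 4:b rests on {2:a}
piece 5:c rests on {3:c}
piece 6:c rests on {5:c}
piece 7:a rests on {4:b, 6:c}
piece 8:z rests on {7:a}
piece 9:b rests on {8:z}
piece 10:z rests on {9:b}
minimal pieces: {0:z}
ways to finish when only these pieces remain (= sum over removing one remaining piece with nothing left below it):
  1 left: {10}→1
  2 left: {9,10}→1
  3 left: {8,9,10}→1
  4 left: {7,8,9,10}→1
  5 left: {4,7,8,9,10}→1  {6,7,8,9,10}→1
  6 left: {4,6,7,8,9,10}→2  {5,6,7,8,9,10}→1
  7 left: {3,5,6,7,8,9,10}→1  {4,5,6,7,8,9,10}→3
  8 left: {3,4,5,6,7,8,9,10}→4
  9 left: {2,3,4,5,6,7,8,9,10}→4
  placing 0:z first → 4 extensions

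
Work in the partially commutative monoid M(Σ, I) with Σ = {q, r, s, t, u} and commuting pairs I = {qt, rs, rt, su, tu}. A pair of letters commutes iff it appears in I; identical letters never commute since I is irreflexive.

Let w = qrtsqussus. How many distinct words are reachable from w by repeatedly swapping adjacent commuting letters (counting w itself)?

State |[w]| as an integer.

50

piece 0:q — minimal
piece 1:r rests on {0:q}
piece 2:t — minimal
piece 3:s rests on {0:q, 2:t}
piece 4:q rests on {1:r, 3:s}
piece 5:u rests on {4:q}
piece 6:s rests on {4:q}
piece 7:s rests on {6:s}
piece 8:u rests on {5:u}
piece 9:s rests on {7:s}
minimal pieces: {0:q, 2:t}
ways to finish when only these pieces remain (= sum over removing one remaining piece with nothing left below it):
  1 left: {8}→1  {9}→1
  2 left: {5,8}→1  {7,9}→1  {8,9}→2
  3 left: {5,8,9}→3  {6,7,9}→1  {7,8,9}→3
  4 left: {5,7,8,9}→6  {6,7,8,9}→4
  5 left: {5,6,7,8,9}→10
  6 left: {4,5,6,7,8,9}→10
  7 left: {1,4,5,6,7,8,9}→10  {3,4,5,6,7,8,9}→10
  8 left: {1,3,4,5,6,7,8,9}→20  {2,3,4,5,6,7,8,9}→10
  placing 0:q first → 30 extensions
  placing 2:t first → 20 extensions
total linear extensions = 50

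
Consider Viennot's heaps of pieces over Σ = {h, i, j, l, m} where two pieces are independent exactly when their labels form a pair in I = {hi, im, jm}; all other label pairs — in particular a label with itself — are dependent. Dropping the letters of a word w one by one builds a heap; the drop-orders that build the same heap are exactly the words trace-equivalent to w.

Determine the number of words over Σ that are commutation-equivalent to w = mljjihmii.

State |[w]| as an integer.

#0=m has no predecessor
#1=l depends on [0:m]
#2=j depends on [1:l]
#3=j depends on [2:j]
#4=i depends on [3:j]
#5=h depends on [3:j]
#6=m depends on [5:h]
#7=i depends on [4:i]
#8=i depends on [7:i]
sources: [0:m]
N(rest) = Σ N(rest − s) over sources s of rest; N(one piece) = 1:
  size 1 → [6]=1  [8]=1
  size 2 → [5,6]=1  [6,8]=2  [7,8]=1
  size 3 → [4,7,8]=1  [5,6,8]=3  [6,7,8]=3
  size 4 → [4,6,7,8]=4  [5,6,7,8]=6
  size 5 → [4,5,6,7,8]=10
  size 6 → [3,4,5,6,7,8]=10
  size 7 → [2,3,4,5,6,7,8]=10
  first=0(m) contributes 10

10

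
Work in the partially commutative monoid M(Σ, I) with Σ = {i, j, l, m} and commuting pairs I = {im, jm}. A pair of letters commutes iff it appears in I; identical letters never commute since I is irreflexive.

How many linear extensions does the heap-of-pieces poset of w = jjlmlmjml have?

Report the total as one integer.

3

#0=j has no predecessor
#1=j depends on [0:j]
#2=l depends on [1:j]
#3=m depends on [2:l]
#4=l depends on [3:m]
#5=m depends on [4:l]
#6=j depends on [4:l]
#7=m depends on [5:m]
#8=l depends on [6:j, 7:m]
sources: [0:j]
N(rest) = Σ N(rest − s) over sources s of rest; N(one piece) = 1:
  size 1 → [8]=1
  size 2 → [6,8]=1  [7,8]=1
  size 3 → [5,7,8]=1  [6,7,8]=2
  size 4 → [5,6,7,8]=3
  size 5 → [4,5,6,7,8]=3
  size 6 → [3,4,5,6,7,8]=3
  size 7 → [2,3,4,5,6,7,8]=3
  first=0(j) contributes 3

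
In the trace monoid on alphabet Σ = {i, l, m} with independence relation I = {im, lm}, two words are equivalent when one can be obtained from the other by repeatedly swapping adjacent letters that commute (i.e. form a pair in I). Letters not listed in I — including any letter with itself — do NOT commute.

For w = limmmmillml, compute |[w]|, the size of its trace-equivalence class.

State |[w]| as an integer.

462

0(l) covers ∅
1(i) covers 0:l
2(m) covers ∅
3(m) covers 2:m
4(m) covers 3:m
5(m) covers 4:m
6(i) covers 1:i
7(l) covers 6:i
8(l) covers 7:l
9(m) covers 5:m
10(l) covers 8:l
floor of heap: 0:l, 2:m
completions by unplaced set U, small U first (add the entries for U minus each lowest piece of U):
  |U|=1: {9}:1  {10}:1
  |U|=2: {5,9}:1  {8,10}:1  {9,10}:2
  |U|=3: {4,5,9}:1  {5,9,10}:3  {7,8,10}:1  {8,9,10}:3
  |U|=4: {3,4,5,9}:1  {4,5,9,10}:4  {5,8,9,10}:6  {6,7,8,10}:1  {7,8,9,10}:4
  |U|=5: {1,6,7,8,10}:1  {2,3,4,5,9}:1  {3,4,5,9,10}:5  {4,5,8,9,10}:10  {5,7,8,9,10}:10  {6,7,8,9,10}:5
  |U|=6: {0,1,6,7,8,10}:1  {1,6,7,8,9,10}:6  {2,3,4,5,9,10}:6  {3,4,5,8,9,10}:15  {4,5,7,8,9,10}:20  {5,6,7,8,9,10}:15
  |U|=7: {0,1,6,7,8,9,10}:7  {1,5,6,7,8,9,10}:21  {2,3,4,5,8,9,10}:21  {3,4,5,7,8,9,10}:35  {4,5,6,7,8,9,10}:35
  |U|=8: {0,1,5,6,7,8,9,10}:28  {1,4,5,6,7,8,9,10}:56  {2,3,4,5,7,8,9,10}:56  {3,4,5,6,7,8,9,10}:70
  |U|=9: {0,1,4,5,6,7,8,9,10}:84  {1,3,4,5,6,7,8,9,10}:126  {2,3,4,5,6,7,8,9,10}:126
  start at 0(l): 252
  start at 2(m): 210
sum over floor = 462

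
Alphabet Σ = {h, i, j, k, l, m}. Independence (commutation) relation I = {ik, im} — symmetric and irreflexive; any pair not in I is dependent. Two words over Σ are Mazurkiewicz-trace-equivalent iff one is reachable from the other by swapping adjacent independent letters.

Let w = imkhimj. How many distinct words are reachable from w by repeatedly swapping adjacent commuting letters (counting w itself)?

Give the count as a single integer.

#0=i has no predecessor
#1=m has no predecessor
#2=k depends on [1:m]
#3=h depends on [0:i, 2:k]
#4=i depends on [3:h]
#5=m depends on [3:h]
#6=j depends on [4:i, 5:m]
sources: [0:i, 1:m]
N(rest) = Σ N(rest − s) over sources s of rest; N(one piece) = 1:
  size 1 → [6]=1
  size 2 → [4,6]=1  [5,6]=1
  size 3 → [4,5,6]=2
  size 4 → [3,4,5,6]=2
  size 5 → [0,3,4,5,6]=2  [2,3,4,5,6]=2
  first=0(i) contributes 2
  first=1(m) contributes 4
|[w]| = 6

6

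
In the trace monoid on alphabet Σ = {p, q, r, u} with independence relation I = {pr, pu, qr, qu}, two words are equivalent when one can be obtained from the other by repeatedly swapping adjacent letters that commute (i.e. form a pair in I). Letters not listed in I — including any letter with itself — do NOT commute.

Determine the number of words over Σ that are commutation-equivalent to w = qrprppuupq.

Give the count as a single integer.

210

piece 0:q — minimal
piece 1:r — minimal
piece 2:p rests on {0:q}
piece 3:r rests on {1:r}
piece 4:p rests on {2:p}
piece 5:p rests on {4:p}
piece 6:u rests on {3:r}
piece 7:u rests on {6:u}
piece 8:p rests on {5:p}
piece 9:q rests on {8:p}
minimal pieces: {0:q, 1:r}
ways to finish when only these pieces remain (= sum over removing one remaining piece with nothing left below it):
  1 left: {7}→1  {9}→1
  2 left: {6,7}→1  {7,9}→2  {8,9}→1
  3 left: {3,6,7}→1  {5,8,9}→1  {6,7,9}→3  {7,8,9}→3
  4 left: {1,3,6,7}→1  {3,6,7,9}→4  {4,5,8,9}→1  {5,7,8,9}→4  {6,7,8,9}→6
  5 left: {1,3,6,7,9}→5  {2,4,5,8,9}→1  {3,6,7,8,9}→10  {4,5,7,8,9}→5  {5,6,7,8,9}→10
  6 left: {0,2,4,5,8,9}→1  {1,3,6,7,8,9}→15  {2,4,5,7,8,9}→6  {3,5,6,7,8,9}→20  {4,5,6,7,8,9}→15
  7 left: {0,2,4,5,7,8,9}→7  {1,3,5,6,7,8,9}→35  {2,4,5,6,7,8,9}→21  {3,4,5,6,7,8,9}→35
  8 left: {0,2,4,5,6,7,8,9}→28  {1,3,4,5,6,7,8,9}→70  {2,3,4,5,6,7,8,9}→56
  placing 0:q first → 126 extensions
  placing 1:r first → 84 extensions
total linear extensions = 210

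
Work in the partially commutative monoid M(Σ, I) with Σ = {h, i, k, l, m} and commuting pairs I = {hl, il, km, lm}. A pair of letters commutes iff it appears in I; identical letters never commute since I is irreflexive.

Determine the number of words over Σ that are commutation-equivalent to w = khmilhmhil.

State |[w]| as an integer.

36

0(k) covers ∅
1(h) covers 0:k
2(m) covers 1:h
3(i) covers 2:m
4(l) covers 0:k
5(h) covers 3:i
6(m) covers 5:h
7(h) covers 6:m
8(i) covers 7:h
9(l) covers 4:l
floor of heap: 0:k
completions by unplaced set U, small U first (add the entries for U minus each lowest piece of U):
  |U|=1: {8}:1  {9}:1
  |U|=2: {4,9}:1  {7,8}:1  {8,9}:2
  |U|=3: {4,8,9}:3  {6,7,8}:1  {7,8,9}:3
  |U|=4: {4,7,8,9}:6  {5,6,7,8}:1  {6,7,8,9}:4
  |U|=5: {3,5,6,7,8}:1  {4,6,7,8,9}:10  {5,6,7,8,9}:5
  |U|=6: {2,3,5,6,7,8}:1  {3,5,6,7,8,9}:6  {4,5,6,7,8,9}:15
  |U|=7: {1,2,3,5,6,7,8}:1  {2,3,5,6,7,8,9}:7  {3,4,5,6,7,8,9}:21
  |U|=8: {1,2,3,5,6,7,8,9}:8  {2,3,4,5,6,7,8,9}:28
  start at 0(k): 36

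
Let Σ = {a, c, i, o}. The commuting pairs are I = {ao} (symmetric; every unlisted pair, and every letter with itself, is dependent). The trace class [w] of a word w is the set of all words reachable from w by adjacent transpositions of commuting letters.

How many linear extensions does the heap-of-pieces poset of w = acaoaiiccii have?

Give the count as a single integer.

3

piece 0:a — minimal
piece 1:c rests on {0:a}
piece 2:a rests on {1:c}
piece 3:o rests on {1:c}
piece 4:a rests on {2:a}
piece 5:i rests on {3:o, 4:a}
piece 6:i rests on {5:i}
piece 7:c rests on {6:i}
piece 8:c rests on {7:c}
piece 9:i rests on {8:c}
piece 10:i rests on {9:i}
minimal pieces: {0:a}
ways to finish when only these pieces remain (= sum over removing one remaining piece with nothing left below it):
  1 left: {10}→1
  2 left: {9,10}→1
  3 left: {8,9,10}→1
  4 left: {7,8,9,10}→1
  5 left: {6,7,8,9,10}→1
  6 left: {5,6,7,8,9,10}→1
  7 left: {3,5,6,7,8,9,10}→1  {4,5,6,7,8,9,10}→1
  8 left: {2,4,5,6,7,8,9,10}→1  {3,4,5,6,7,8,9,10}→2
  9 left: {2,3,4,5,6,7,8,9,10}→3
  placing 0:a first → 3 extensions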